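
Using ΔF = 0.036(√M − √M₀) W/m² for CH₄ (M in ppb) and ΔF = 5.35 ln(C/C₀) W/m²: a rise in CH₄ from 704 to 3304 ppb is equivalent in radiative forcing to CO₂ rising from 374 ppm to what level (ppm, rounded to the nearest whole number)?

C ≈ 461 ppm

CH₄ forcing: 0.036 × (√3304 − √704) = 0.036 × (57.4804 − 26.5330) = 0.036 × 30.9474 = 1.11411 W/m².
Set 5.35 ln(C/374) = 1.11411: ln(C/374) = 1.11411/5.35 = 0.20824, so C = 374 × e^0.20824 = 374 × 1.23151 = 460.58 ppm.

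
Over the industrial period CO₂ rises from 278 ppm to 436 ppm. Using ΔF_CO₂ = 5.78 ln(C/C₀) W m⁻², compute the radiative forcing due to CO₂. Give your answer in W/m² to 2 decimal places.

ΔF = 2.60 W/m²

CO₂: 5.78 × ln(436/278) = 5.78 × ln(1.56835) = 5.78 × 0.45002 = 2.6011 W/m².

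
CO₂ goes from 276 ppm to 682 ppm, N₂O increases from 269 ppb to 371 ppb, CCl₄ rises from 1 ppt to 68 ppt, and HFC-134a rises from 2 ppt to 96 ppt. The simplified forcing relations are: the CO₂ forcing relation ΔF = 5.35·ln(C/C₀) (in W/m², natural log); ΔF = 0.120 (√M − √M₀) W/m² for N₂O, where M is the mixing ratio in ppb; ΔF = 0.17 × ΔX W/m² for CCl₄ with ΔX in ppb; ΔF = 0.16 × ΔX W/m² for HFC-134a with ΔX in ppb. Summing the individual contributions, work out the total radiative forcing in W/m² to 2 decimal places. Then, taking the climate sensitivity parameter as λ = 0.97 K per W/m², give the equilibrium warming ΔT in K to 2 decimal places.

ΔF = 5.21 W/m²; ΔT = 5.05 K

CO₂: 5.35 × ln(682/276) = 5.35 × ln(2.47101) = 5.35 × 0.90463 = 4.8398 W/m².
N₂O: 0.120 × (√371 − √269) = 0.120 × (19.2614 − 16.4012) = 0.120 × 2.8602 = 0.3432 W/m².
CCl₄: Δ = 68 − 1 = 67 ppt = 0.067 ppb; ΔF = 0.17 × 0.067 = 0.0114 W/m².
HFC-134a: Δ = 96 − 2 = 94 ppt = 0.094 ppb; ΔF = 0.16 × 0.094 = 0.0150 W/m².
Total ΔF = 4.8398 + 0.3432 + 0.0114 + 0.0150 = 5.2094 W/m².
ΔT = λ ΔF = 0.97 × 5.21 = 5.0537 K.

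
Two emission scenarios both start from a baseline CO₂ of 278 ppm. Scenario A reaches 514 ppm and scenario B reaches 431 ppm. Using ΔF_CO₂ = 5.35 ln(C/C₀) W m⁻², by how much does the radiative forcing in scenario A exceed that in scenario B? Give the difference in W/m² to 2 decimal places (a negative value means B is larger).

ΔF_A − ΔF_B = 0.94 W/m²

ΔF_A = 5.35 ln(514/278) = 5.35 × 0.61460 = 3.2881 W/m².
ΔF_B = 5.35 ln(431/278) = 5.35 × 0.43849 = 2.3459 W/m².
Difference: 3.2881 − 2.3459 = 0.9422 W/m².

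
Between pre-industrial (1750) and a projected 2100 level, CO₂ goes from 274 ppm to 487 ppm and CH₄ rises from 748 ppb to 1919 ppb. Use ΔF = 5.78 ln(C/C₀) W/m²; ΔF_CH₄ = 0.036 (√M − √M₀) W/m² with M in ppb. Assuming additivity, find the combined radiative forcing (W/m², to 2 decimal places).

CO₂: 5.78 × ln(487/274) = 5.78 × ln(1.77737) = 5.78 × 0.57513 = 3.3243 W/m².
CH₄: 0.036 × (√1919 − √748) = 0.036 × (43.8064 − 27.3496) = 0.036 × 16.4568 = 0.5924 W/m².
Total ΔF = 3.3243 + 0.5924 = 3.9167 W/m².

ΔF = 3.92 W/m²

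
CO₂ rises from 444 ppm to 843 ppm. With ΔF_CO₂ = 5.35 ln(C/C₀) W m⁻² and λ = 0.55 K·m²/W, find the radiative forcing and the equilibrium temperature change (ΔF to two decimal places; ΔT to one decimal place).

ΔF = 3.43 W/m²; ΔT = 1.9 K

CO₂: 5.35 × ln(843/444) = 5.35 × ln(1.89865) = 5.35 × 0.64114 = 3.4301 W/m².
ΔT = λ ΔF = 0.55 × 3.43 = 1.8865 K.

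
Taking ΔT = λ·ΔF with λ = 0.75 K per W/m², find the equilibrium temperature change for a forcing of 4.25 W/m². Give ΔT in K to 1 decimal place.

ΔT = λ ΔF = 0.75 × 4.25 = 3.1875 K.

ΔT = 3.2 K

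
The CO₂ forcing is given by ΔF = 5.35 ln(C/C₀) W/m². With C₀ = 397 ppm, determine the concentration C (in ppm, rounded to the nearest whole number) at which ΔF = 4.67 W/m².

Set 5.35 ln(C/397) = 4.67, so ln(C/397) = 4.67/5.35 = 0.87290.
Then C/397 = e^0.87290 = 2.39384, giving C = 397 × 2.39384 = 950.35 ppm.

C ≈ 950 ppm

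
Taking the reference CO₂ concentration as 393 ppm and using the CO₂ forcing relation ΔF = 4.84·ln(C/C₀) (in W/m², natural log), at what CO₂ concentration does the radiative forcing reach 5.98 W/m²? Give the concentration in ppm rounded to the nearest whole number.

Set 4.84 ln(C/393) = 5.98, so ln(C/393) = 5.98/4.84 = 1.23554.
Then C/393 = e^1.23554 = 3.44024, giving C = 393 × 3.44024 = 1352.01 ppm.

C ≈ 1352 ppm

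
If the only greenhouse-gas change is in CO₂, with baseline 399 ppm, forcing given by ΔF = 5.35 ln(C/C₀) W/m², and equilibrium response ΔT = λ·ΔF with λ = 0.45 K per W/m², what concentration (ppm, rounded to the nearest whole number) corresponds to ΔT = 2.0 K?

C ≈ 916 ppm

Required forcing: ΔF = ΔT/λ = 2.0/0.45 = 4.4444 W/m².
Then ln(C/399) = ΔF/5.35 = 4.4444/5.35 = 0.83073.
So C = 399 × e^0.83073 = 399 × 2.29499 = 915.70 ppm.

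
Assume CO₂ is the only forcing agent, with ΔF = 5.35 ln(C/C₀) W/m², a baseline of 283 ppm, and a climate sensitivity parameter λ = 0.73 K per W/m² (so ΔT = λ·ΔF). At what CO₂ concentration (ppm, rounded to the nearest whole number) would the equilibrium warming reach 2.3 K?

Required forcing: ΔF = ΔT/λ = 2.3/0.73 = 3.1507 W/m².
Then ln(C/283) = ΔF/5.35 = 3.1507/5.35 = 0.58892.
So C = 283 × e^0.58892 = 283 × 1.80204 = 509.98 ppm.

C ≈ 510 ppm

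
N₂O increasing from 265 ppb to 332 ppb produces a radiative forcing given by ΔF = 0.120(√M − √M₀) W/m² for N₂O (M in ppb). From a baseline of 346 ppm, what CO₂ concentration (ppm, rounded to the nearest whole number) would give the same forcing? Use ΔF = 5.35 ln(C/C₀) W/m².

N₂O forcing: 0.120 × (√332 − √265) = 0.120 × (18.2209 − 16.2788) = 0.120 × 1.9421 = 0.23305 W/m².
Set 5.35 ln(C/346) = 0.23305: ln(C/346) = 0.23305/5.35 = 0.04356, so C = 346 × e^0.04356 = 346 × 1.04452 = 361.40 ppm.

C ≈ 361 ppm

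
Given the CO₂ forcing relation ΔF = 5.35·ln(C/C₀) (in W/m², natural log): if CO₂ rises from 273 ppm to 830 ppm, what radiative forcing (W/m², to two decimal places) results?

ΔF = 5.95 W/m²

CO₂: 5.35 × ln(830/273) = 5.35 × ln(3.04029) = 5.35 × 1.11195 = 5.9489 W/m².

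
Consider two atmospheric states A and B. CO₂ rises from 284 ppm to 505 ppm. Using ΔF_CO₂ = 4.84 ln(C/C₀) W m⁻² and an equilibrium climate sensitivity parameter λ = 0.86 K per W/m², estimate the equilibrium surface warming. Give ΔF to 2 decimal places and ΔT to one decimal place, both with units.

ΔF = 2.79 W/m²; ΔT = 2.4 K

CO₂: 4.84 × ln(505/284) = 4.84 × ln(1.77817) = 4.84 × 0.57558 = 2.7858 W/m².
ΔT = λ ΔF = 0.86 × 2.79 = 2.3994 K.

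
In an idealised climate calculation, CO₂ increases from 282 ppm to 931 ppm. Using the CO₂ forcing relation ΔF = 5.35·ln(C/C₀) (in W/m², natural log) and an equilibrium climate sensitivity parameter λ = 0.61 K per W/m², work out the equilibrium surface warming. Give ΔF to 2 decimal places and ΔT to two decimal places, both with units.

CO₂: 5.35 × ln(931/282) = 5.35 × ln(3.30142) = 5.35 × 1.19435 = 6.3898 W/m².
ΔT = λ ΔF = 0.61 × 6.39 = 3.8979 K.

ΔF = 6.39 W/m²; ΔT = 3.90 K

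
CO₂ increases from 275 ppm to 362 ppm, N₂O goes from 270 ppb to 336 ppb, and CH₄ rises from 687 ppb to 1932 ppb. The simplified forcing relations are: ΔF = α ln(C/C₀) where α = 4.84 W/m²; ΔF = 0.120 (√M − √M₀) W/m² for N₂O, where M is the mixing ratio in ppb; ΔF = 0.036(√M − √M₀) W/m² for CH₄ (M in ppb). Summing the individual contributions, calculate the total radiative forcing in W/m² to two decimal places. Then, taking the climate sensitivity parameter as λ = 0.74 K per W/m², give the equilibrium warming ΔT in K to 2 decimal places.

ΔF = 2.20 W/m²; ΔT = 1.63 K

CO₂: 4.84 × ln(362/275) = 4.84 × ln(1.31636) = 4.84 × 0.27487 = 1.3304 W/m².
N₂O: 0.120 × (√336 − √270) = 0.120 × (18.3303 − 16.4317) = 0.120 × 1.8986 = 0.2278 W/m².
CH₄: 0.036 × (√1932 − √687) = 0.036 × (43.9545 − 26.2107) = 0.036 × 17.7438 = 0.6388 W/m².
Total ΔF = 1.3304 + 0.2278 + 0.6388 = 2.1970 W/m².
ΔT = λ ΔF = 0.74 × 2.20 = 1.6280 K.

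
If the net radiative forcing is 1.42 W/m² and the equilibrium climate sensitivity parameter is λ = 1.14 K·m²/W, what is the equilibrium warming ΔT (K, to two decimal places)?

ΔT = λ ΔF = 1.14 × 1.42 = 1.6188 K.

ΔT = 1.62 K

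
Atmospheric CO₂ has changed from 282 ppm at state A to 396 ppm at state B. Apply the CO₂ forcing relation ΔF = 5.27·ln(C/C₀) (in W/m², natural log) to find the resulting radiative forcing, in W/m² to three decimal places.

ΔF = 1.789 W/m²

CO₂: 5.27 × ln(396/282) = 5.27 × ln(1.40426) = 5.27 × 0.33951 = 1.7892 W/m².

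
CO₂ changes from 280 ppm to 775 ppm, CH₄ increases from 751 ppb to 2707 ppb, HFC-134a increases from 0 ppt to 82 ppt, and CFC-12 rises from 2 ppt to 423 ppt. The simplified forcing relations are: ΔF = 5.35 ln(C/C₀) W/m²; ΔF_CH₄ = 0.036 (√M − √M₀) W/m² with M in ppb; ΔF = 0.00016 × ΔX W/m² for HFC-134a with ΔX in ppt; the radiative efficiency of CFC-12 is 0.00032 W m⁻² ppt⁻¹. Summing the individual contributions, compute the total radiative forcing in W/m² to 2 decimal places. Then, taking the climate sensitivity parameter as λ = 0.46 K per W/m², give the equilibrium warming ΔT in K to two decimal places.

CO₂: 5.35 × ln(775/280) = 5.35 × ln(2.76786) = 5.35 × 1.01807 = 5.4467 W/m².
CH₄: 0.036 × (√2707 − √751) = 0.036 × (52.0288 − 27.4044) = 0.036 × 24.6244 = 0.8865 W/m².
HFC-134a: ΔF = 0.00016 × (82 − 0) = 0.00016 × 82 = 0.0131 W/m².
CFC-12: ΔF = 0.00032 × (423 − 2) = 0.00032 × 421 = 0.1347 W/m².
Total ΔF = 5.4467 + 0.8865 + 0.0131 + 0.1347 = 6.4810 W/m².
ΔT = λ ΔF = 0.46 × 6.48 = 2.9808 K.

ΔF = 6.48 W/m²; ΔT = 2.98 K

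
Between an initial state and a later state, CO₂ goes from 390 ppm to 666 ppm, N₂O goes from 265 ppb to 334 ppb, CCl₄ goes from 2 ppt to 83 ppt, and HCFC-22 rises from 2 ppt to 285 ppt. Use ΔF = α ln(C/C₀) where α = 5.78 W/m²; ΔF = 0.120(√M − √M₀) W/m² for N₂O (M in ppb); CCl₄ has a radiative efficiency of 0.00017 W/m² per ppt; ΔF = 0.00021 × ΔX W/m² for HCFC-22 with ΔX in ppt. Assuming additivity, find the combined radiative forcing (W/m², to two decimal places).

ΔF = 3.41 W/m²

CO₂: 5.78 × ln(666/390) = 5.78 × ln(1.70769) = 5.78 × 0.53514 = 3.0931 W/m².
N₂O: 0.120 × (√334 − √265) = 0.120 × (18.2757 − 16.2788) = 0.120 × 1.9969 = 0.2396 W/m².
CCl₄: ΔF = 0.00017 × (83 − 2) = 0.00017 × 81 = 0.0138 W/m².
HCFC-22: ΔF = 0.00021 × (285 − 2) = 0.00021 × 283 = 0.0594 W/m².
Total ΔF = 3.0931 + 0.2396 + 0.0138 + 0.0594 = 3.4059 W/m².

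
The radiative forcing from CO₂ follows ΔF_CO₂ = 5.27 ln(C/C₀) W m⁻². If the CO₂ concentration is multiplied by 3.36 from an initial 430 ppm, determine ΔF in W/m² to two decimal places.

ΔF = 5.27 × ln(3.36) = 5.27 × 1.21194 = 6.3869 W/m².

ΔF = 6.39 W/m²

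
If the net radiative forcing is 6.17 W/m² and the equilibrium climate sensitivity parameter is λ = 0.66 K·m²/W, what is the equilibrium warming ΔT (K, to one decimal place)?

ΔT = λ ΔF = 0.66 × 6.17 = 4.0722 K.

ΔT = 4.1 K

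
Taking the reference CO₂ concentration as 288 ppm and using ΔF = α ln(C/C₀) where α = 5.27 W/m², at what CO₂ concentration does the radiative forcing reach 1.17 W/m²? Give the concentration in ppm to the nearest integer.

Set 5.27 ln(C/288) = 1.17, so ln(C/288) = 1.17/5.27 = 0.22201.
Then C/288 = e^0.22201 = 1.24858, giving C = 288 × 1.24858 = 359.59 ppm.

C ≈ 360 ppm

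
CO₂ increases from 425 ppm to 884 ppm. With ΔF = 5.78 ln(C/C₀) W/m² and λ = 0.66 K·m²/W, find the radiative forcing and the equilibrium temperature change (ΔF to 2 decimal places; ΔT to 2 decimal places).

ΔF = 4.23 W/m²; ΔT = 2.79 K

CO₂: 5.78 × ln(884/425) = 5.78 × ln(2.08000) = 5.78 × 0.73237 = 4.2331 W/m².
ΔT = λ ΔF = 0.66 × 4.23 = 2.7918 K.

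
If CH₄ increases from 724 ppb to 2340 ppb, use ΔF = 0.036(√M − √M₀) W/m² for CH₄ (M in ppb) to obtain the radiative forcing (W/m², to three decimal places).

ΔF = 0.773 W/m²

CH₄: 0.036 × (√2340 − √724) = 0.036 × (48.3735 − 26.9072) = 0.036 × 21.4663 = 0.7728 W/m².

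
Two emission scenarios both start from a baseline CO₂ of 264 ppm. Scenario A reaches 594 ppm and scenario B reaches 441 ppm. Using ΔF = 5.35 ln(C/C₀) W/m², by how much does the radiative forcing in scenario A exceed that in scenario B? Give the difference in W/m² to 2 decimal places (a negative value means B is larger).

ΔF_A − ΔF_B = 1.59 W/m²

ΔF_A = 5.35 ln(594/264) = 5.35 × 0.81093 = 4.3385 W/m².
ΔF_B = 5.35 ln(441/264) = 5.35 × 0.51310 = 2.7451 W/m².
Difference: 4.3385 − 2.7451 = 1.5934 W/m².
(Equivalently, ΔF_A − ΔF_B = 5.35 ln(594/441) = 5.35 × 0.29783 = 1.5934 W/m².)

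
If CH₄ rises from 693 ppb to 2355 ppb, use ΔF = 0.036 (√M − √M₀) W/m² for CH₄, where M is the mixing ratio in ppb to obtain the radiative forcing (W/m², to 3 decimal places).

ΔF = 0.799 W/m²

CH₄: 0.036 × (√2355 − √693) = 0.036 × (48.5283 − 26.3249) = 0.036 × 22.2034 = 0.7993 W/m².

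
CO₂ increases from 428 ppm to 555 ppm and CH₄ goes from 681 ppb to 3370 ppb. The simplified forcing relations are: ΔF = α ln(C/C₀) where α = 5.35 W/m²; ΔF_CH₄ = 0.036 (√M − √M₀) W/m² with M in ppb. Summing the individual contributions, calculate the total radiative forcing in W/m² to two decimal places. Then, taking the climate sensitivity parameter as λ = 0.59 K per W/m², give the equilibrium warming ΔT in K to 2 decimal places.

ΔF = 2.54 W/m²; ΔT = 1.50 K

CO₂: 5.35 × ln(555/428) = 5.35 × ln(1.29673) = 5.35 × 0.25985 = 1.3902 W/m².
CH₄: 0.036 × (√3370 − √681) = 0.036 × (58.0517 − 26.0960) = 0.036 × 31.9557 = 1.1504 W/m².
Total ΔF = 1.3902 + 1.1504 = 2.5406 W/m².
ΔT = λ ΔF = 0.59 × 2.54 = 1.4986 K.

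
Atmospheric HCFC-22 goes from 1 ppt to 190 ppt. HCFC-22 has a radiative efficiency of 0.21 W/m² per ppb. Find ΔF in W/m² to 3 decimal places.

ΔF = 0.040 W/m²

HCFC-22: Δ = 190 − 1 = 189 ppt = 0.189 ppb; ΔF = 0.21 × 0.189 = 0.0397 W/m².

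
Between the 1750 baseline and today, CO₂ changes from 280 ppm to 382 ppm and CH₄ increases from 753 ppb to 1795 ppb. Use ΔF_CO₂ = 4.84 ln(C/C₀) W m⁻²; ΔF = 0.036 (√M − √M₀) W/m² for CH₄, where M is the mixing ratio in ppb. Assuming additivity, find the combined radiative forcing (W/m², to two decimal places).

ΔF = 2.04 W/m²

CO₂: 4.84 × ln(382/280) = 4.84 × ln(1.36429) = 4.84 × 0.31063 = 1.5034 W/m².
CH₄: 0.036 × (√1795 − √753) = 0.036 × (42.3674 − 27.4408) = 0.036 × 14.9266 = 0.5374 W/m².
Total ΔF = 1.5034 + 0.5374 = 2.0408 W/m².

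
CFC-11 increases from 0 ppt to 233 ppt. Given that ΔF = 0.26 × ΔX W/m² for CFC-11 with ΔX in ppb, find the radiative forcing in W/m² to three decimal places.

CFC-11: Δ = 233 − 0 = 233 ppt = 0.233 ppb; ΔF = 0.26 × 0.233 = 0.0606 W/m².

ΔF = 0.061 W/m²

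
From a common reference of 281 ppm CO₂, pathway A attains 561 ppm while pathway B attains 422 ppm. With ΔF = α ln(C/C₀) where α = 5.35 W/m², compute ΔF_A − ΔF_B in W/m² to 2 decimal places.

ΔF_A = 5.35 ln(561/281) = 5.35 × 0.69137 = 3.6988 W/m².
ΔF_B = 5.35 ln(422/281) = 5.35 × 0.40665 = 2.1756 W/m².
Difference: 3.6988 − 2.1756 = 1.5232 W/m².

ΔF_A − ΔF_B = 1.52 W/m²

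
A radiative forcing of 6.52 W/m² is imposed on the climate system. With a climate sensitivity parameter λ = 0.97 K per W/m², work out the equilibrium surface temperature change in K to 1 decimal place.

ΔT = 6.3 K

ΔT = λ ΔF = 0.97 × 6.52 = 6.3244 K.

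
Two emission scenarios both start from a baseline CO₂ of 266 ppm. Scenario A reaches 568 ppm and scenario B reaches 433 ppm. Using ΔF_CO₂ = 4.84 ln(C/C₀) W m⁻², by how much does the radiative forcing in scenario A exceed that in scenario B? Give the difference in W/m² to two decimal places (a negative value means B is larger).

ΔF_A − ΔF_B = 1.31 W/m²

ΔF_A = 4.84 ln(568/266) = 4.84 × 0.75863 = 3.6718 W/m².
ΔF_B = 4.84 ln(433/266) = 4.84 × 0.48724 = 2.3582 W/m².
Difference: 3.6718 − 2.3582 = 1.3136 W/m².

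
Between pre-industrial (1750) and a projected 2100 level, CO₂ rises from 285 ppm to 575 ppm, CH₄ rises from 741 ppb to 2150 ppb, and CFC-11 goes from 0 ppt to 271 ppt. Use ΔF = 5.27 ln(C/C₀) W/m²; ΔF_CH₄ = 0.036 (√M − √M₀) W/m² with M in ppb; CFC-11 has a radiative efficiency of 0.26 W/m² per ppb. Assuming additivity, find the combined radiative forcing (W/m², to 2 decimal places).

ΔF = 4.46 W/m²

CO₂: 5.27 × ln(575/285) = 5.27 × ln(2.01754) = 5.27 × 0.70188 = 3.6989 W/m².
CH₄: 0.036 × (√2150 − √741) = 0.036 × (46.3681 − 27.2213) = 0.036 × 19.1468 = 0.6893 W/m².
CFC-11: Δ = 271 − 0 = 271 ppt = 0.271 ppb; ΔF = 0.26 × 0.271 = 0.0705 W/m².
Total ΔF = 3.6989 + 0.6893 + 0.0705 = 4.4587 W/m².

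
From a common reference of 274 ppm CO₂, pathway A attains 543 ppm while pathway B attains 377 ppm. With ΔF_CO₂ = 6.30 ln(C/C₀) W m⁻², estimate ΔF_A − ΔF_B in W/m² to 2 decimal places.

ΔF_A − ΔF_B = 2.30 W/m²

ΔF_A = 6.30 ln(543/274) = 6.30 × 0.68398 = 4.3091 W/m².
ΔF_B = 6.30 ln(377/274) = 6.30 × 0.31912 = 2.0105 W/m².
Difference: 4.3091 − 2.0105 = 2.2986 W/m².
(Equivalently, ΔF_A − ΔF_B = 6.30 ln(543/377) = 6.30 × 0.36486 = 2.2986 W/m².)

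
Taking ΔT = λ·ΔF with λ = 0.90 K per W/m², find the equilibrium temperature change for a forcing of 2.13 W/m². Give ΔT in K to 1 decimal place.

ΔT = 1.9 K

ΔT = λ ΔF = 0.90 × 2.13 = 1.9170 K.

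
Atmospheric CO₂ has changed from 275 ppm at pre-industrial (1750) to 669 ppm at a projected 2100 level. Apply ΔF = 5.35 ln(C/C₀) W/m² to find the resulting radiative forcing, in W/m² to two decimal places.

CO₂ absorption bands are partially saturated, so forcing scales with the logarithm of the concentration ratio.
CO₂: 5.35 × ln(669/275) = 5.35 × ln(2.43273) = 5.35 × 0.88901 = 4.7562 W/m².

ΔF = 4.76 W/m²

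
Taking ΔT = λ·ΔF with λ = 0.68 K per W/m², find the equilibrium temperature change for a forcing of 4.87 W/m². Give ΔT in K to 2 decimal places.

ΔT = λ ΔF = 0.68 × 4.87 = 3.3116 K.

ΔT = 3.31 K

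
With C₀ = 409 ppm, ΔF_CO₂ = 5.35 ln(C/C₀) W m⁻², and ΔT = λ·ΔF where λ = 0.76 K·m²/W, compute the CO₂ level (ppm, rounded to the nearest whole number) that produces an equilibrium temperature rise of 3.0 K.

C ≈ 855 ppm

Required forcing: ΔF = ΔT/λ = 3.0/0.76 = 3.9474 W/m².
Then ln(C/409) = ΔF/5.35 = 3.9474/5.35 = 0.73783.
So C = 409 × e^0.73783 = 409 × 2.09139 = 855.38 ppm.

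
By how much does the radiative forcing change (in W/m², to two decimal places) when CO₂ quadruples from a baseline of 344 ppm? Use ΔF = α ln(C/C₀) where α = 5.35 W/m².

Because the forcing depends only on the ratio C/C₀, the initial concentration does not enter.
ΔF = 5.35 × ln(4) = 5.35 × 1.38629 = 7.4167 W/m².

ΔF = 7.42 W/m²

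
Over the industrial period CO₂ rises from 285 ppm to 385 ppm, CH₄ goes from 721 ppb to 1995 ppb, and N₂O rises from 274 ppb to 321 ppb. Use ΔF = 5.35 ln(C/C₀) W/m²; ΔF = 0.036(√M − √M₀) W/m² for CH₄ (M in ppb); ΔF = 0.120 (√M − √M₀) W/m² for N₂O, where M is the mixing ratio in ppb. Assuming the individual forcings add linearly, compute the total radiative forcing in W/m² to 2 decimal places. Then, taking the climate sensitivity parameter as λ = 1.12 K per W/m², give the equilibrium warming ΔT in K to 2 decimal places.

CO₂: 5.35 × ln(385/285) = 5.35 × ln(1.35088) = 5.35 × 0.30076 = 1.6091 W/m².
CH₄: 0.036 × (√1995 − √721) = 0.036 × (44.6654 − 26.8514) = 0.036 × 17.8140 = 0.6413 W/m².
N₂O: 0.120 × (√321 − √274) = 0.120 × (17.9165 − 16.5529) = 0.120 × 1.3636 = 0.1636 W/m².
Total ΔF = 1.6091 + 0.6413 + 0.1636 = 2.4140 W/m².
ΔT = λ ΔF = 1.12 × 2.41 = 2.6992 K.

ΔF = 2.41 W/m²; ΔT = 2.70 K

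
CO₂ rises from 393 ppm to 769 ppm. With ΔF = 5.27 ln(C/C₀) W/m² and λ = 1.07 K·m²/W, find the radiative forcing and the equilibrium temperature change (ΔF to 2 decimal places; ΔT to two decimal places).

ΔF = 3.54 W/m²; ΔT = 3.79 K

CO₂: 5.27 × ln(769/393) = 5.27 × ln(1.95674) = 5.27 × 0.67128 = 3.5376 W/m².
ΔT = λ ΔF = 1.07 × 3.54 = 3.7878 K.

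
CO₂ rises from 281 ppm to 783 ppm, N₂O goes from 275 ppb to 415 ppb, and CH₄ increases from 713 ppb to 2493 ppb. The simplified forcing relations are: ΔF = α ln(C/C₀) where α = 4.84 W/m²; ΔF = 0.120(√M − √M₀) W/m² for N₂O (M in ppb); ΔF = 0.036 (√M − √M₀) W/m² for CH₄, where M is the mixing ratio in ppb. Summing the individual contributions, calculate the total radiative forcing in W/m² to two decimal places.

ΔF = 6.25 W/m²

CO₂: 4.84 × ln(783/281) = 4.84 × ln(2.78648) = 4.84 × 1.02478 = 4.9599 W/m².
N₂O: 0.120 × (√415 − √275) = 0.120 × (20.3715 − 16.5831) = 0.120 × 3.7884 = 0.4546 W/m².
CH₄: 0.036 × (√2493 − √713) = 0.036 × (49.9300 − 26.7021) = 0.036 × 23.2279 = 0.8362 W/m².
Total ΔF = 4.9599 + 0.4546 + 0.8362 = 6.2507 W/m².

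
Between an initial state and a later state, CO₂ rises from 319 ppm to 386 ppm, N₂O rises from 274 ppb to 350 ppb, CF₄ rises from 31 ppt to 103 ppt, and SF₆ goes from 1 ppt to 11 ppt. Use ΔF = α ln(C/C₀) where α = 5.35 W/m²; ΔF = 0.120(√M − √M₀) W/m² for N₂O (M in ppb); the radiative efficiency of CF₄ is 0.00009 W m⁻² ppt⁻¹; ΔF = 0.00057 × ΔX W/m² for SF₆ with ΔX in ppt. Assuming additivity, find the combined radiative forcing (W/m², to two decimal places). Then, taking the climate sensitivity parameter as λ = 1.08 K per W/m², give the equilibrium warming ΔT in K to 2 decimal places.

ΔF = 1.29 W/m²; ΔT = 1.39 K

CO₂: 5.35 × ln(386/319) = 5.35 × ln(1.21003) = 5.35 × 0.19065 = 1.0200 W/m².
N₂O: 0.120 × (√350 − √274) = 0.120 × (18.7083 − 16.5529) = 0.120 × 2.1554 = 0.2586 W/m².
CF₄: ΔF = 0.00009 × (103 − 31) = 0.00009 × 72 = 0.0065 W/m².
SF₆: ΔF = 0.00057 × (11 − 1) = 0.00057 × 10 = 0.0057 W/m².
Total ΔF = 1.0200 + 0.2586 + 0.0065 + 0.0057 = 1.2908 W/m².
ΔT = λ ΔF = 1.08 × 1.29 = 1.3932 K.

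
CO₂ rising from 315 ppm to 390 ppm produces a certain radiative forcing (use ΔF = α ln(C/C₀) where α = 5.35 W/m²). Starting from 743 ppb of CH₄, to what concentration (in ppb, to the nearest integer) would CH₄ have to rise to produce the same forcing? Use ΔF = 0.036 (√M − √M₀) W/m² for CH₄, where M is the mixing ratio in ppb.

M ≈ 3481 ppb

CO₂ forcing: 5.35 × ln(390/315) = 5.35 × 0.213574 = 1.14262 W/m².
Set 0.036(√M − √743) = 1.14262: √M = 1.14262/0.036 + √743 = 31.7394 + 27.2580 = 58.9974.
M = (58.9974)² = 3480.69 ppb.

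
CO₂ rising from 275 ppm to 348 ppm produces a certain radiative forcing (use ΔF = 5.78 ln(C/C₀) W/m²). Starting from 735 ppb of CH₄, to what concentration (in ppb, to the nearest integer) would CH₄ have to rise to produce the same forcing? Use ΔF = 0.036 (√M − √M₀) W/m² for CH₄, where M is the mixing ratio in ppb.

M ≈ 4213 ppb

CO₂ forcing: 5.78 × ln(348/275) = 5.78 × 0.235431 = 1.36079 W/m².
Set 0.036(√M − √735) = 1.36079: √M = 1.36079/0.036 + √735 = 37.7997 + 27.1109 = 64.9106.
M = (64.9106)² = 4213.39 ppb.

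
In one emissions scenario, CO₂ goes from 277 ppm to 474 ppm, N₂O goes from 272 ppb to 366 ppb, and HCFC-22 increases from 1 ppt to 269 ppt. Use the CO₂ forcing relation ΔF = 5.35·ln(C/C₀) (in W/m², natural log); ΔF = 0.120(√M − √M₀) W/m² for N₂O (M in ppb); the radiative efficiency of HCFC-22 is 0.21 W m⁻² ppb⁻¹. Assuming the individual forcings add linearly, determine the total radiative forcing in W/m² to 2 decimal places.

CO₂: 5.35 × ln(474/277) = 5.35 × ln(1.71119) = 5.35 × 0.53719 = 2.8740 W/m².
N₂O: 0.120 × (√366 − √272) = 0.120 × (19.1311 − 16.4924) = 0.120 × 2.6387 = 0.3166 W/m².
HCFC-22: Δ = 269 − 1 = 268 ppt = 0.268 ppb; ΔF = 0.21 × 0.268 = 0.0563 W/m².
Total ΔF = 2.8740 + 0.3166 + 0.0563 = 3.2469 W/m².

ΔF = 3.25 W/m²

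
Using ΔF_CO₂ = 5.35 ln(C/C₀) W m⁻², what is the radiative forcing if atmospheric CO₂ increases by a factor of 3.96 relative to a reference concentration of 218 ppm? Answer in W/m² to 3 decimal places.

Because the forcing depends only on the ratio C/C₀, the initial concentration does not enter.
ΔF = 5.35 × ln(3.96) = 5.35 × 1.37624 = 7.3629 W/m².

ΔF = 7.363 W/m²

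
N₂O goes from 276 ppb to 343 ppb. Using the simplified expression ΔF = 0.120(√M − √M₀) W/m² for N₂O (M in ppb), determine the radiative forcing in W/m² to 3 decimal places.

N₂O: 0.120 × (√343 − √276) = 0.120 × (18.5203 − 16.6132) = 0.120 × 1.9071 = 0.2289 W/m².

ΔF = 0.229 W/m²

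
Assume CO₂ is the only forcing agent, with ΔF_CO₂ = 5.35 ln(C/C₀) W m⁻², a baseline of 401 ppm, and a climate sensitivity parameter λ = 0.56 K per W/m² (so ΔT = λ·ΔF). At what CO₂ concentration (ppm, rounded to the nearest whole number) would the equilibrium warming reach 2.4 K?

Required forcing: ΔF = ΔT/λ = 2.4/0.56 = 4.2857 W/m².
Then ln(C/401) = ΔF/5.35 = 4.2857/5.35 = 0.80107.
So C = 401 × e^0.80107 = 401 × 2.22792 = 893.40 ppm.

C ≈ 893 ppm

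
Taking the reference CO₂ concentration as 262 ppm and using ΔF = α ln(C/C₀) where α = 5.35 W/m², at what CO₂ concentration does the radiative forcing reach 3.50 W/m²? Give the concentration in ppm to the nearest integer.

C ≈ 504 ppm

Set 5.35 ln(C/262) = 3.50, so ln(C/262) = 3.50/5.35 = 0.65421.
Then C/262 = e^0.65421 = 1.92362, giving C = 262 × 1.92362 = 503.99 ppm.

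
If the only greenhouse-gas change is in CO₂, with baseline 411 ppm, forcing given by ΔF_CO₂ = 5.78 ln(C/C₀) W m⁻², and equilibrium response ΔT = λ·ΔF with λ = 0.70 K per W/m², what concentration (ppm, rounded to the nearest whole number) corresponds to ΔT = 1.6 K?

Required forcing: ΔF = ΔT/λ = 1.6/0.70 = 2.2857 W/m².
Then ln(C/411) = ΔF/5.78 = 2.2857/5.78 = 0.39545.
So C = 411 × e^0.39545 = 411 × 1.48505 = 610.36 ppm.

C ≈ 610 ppm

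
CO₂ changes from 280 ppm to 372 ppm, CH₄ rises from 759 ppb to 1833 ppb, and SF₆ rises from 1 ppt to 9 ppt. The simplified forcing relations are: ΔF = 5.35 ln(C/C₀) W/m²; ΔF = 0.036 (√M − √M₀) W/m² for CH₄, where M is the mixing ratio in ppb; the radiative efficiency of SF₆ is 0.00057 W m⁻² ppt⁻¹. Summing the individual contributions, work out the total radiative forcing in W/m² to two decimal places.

ΔF = 2.07 W/m²

CO₂: 5.35 × ln(372/280) = 5.35 × ln(1.32857) = 5.35 × 0.28410 = 1.5199 W/m².
CH₄: 0.036 × (√1833 − √759) = 0.036 × (42.8135 − 27.5500) = 0.036 × 15.2635 = 0.5495 W/m².
SF₆: ΔF = 0.00057 × (9 − 1) = 0.00057 × 8 = 0.0046 W/m².
Total ΔF = 1.5199 + 0.5495 + 0.0046 = 2.0740 W/m².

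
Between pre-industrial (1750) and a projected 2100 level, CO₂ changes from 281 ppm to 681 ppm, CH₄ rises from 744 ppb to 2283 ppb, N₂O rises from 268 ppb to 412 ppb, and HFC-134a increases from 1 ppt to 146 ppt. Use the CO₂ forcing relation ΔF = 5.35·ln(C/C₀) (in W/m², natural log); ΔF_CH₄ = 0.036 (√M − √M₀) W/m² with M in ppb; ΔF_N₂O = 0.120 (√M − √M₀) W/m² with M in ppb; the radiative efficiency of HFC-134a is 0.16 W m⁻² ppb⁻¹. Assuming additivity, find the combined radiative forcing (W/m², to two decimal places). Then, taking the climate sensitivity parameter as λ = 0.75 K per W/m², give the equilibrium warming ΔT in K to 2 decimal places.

ΔF = 5.97 W/m²; ΔT = 4.48 K

CO₂: 5.35 × ln(681/281) = 5.35 × ln(2.42349) = 5.35 × 0.88521 = 4.7359 W/m².
CH₄: 0.036 × (√2283 − √744) = 0.036 × (47.7807 − 27.2764) = 0.036 × 20.5043 = 0.7382 W/m².
N₂O: 0.120 × (√412 − √268) = 0.120 × (20.2978 − 16.3707) = 0.120 × 3.9271 = 0.4713 W/m².
HFC-134a: Δ = 146 − 1 = 145 ppt = 0.145 ppb; ΔF = 0.16 × 0.145 = 0.0232 W/m².
Total ΔF = 4.7359 + 0.7382 + 0.4713 + 0.0232 = 5.9686 W/m².
ΔT = λ ΔF = 0.75 × 5.97 = 4.4775 K.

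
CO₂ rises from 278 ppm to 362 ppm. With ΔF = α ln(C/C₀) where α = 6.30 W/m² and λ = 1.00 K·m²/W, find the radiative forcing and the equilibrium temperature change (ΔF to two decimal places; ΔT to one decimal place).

ΔF = 1.66 W/m²; ΔT = 1.7 K

CO₂: 6.30 × ln(362/278) = 6.30 × ln(1.30216) = 6.30 × 0.26402 = 1.6633 W/m².
ΔT = λ ΔF = 1.00 × 1.66 = 1.6600 K.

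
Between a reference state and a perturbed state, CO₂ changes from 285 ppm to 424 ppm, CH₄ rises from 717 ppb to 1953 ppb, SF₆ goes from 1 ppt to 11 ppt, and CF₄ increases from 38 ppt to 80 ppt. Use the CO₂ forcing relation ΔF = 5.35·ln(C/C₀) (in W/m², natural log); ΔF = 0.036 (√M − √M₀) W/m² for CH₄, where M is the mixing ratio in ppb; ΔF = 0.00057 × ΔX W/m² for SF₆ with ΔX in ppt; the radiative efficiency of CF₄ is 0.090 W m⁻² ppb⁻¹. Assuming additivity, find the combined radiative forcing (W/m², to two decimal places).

ΔF = 2.76 W/m²

CO₂: 5.35 × ln(424/285) = 5.35 × ln(1.48772) = 5.35 × 0.39724 = 2.1252 W/m².
CH₄: 0.036 × (√1953 − √717) = 0.036 × (44.1928 − 26.7769) = 0.036 × 17.4159 = 0.6270 W/m².
SF₆: ΔF = 0.00057 × (11 − 1) = 0.00057 × 10 = 0.0057 W/m².
CF₄: Δ = 80 − 38 = 42 ppt = 0.042 ppb; ΔF = 0.090 × 0.042 = 0.0038 W/m².
Total ΔF = 2.1252 + 0.6270 + 0.0057 + 0.0038 = 2.7617 W/m².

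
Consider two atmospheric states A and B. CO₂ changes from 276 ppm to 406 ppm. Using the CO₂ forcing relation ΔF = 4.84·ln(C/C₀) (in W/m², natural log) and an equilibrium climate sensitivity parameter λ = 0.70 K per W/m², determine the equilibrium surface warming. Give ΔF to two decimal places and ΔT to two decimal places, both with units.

CO₂: 4.84 × ln(406/276) = 4.84 × ln(1.47101) = 4.84 × 0.38595 = 1.8680 W/m².
ΔT = λ ΔF = 0.70 × 1.87 = 1.3090 K.

ΔF = 1.87 W/m²; ΔT = 1.31 K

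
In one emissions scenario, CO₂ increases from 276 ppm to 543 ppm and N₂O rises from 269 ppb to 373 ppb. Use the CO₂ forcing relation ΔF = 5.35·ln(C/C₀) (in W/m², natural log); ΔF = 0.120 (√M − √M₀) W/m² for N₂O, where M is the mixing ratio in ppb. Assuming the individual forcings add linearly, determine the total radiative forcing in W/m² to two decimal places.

CO₂: 5.35 × ln(543/276) = 5.35 × ln(1.96739) = 5.35 × 0.67671 = 3.6204 W/m².
N₂O: 0.120 × (√373 − √269) = 0.120 × (19.3132 − 16.4012) = 0.120 × 2.9120 = 0.3494 W/m².
Total ΔF = 3.6204 + 0.3494 = 3.9698 W/m².

ΔF = 3.97 W/m²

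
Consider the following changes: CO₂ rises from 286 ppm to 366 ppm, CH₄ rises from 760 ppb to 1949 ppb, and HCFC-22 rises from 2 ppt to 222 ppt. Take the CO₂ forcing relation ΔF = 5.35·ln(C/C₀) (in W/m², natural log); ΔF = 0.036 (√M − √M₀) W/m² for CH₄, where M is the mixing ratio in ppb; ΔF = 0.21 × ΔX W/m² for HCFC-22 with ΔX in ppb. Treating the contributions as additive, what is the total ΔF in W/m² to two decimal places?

CO₂: 5.35 × ln(366/286) = 5.35 × ln(1.27972) = 5.35 × 0.24664 = 1.3195 W/m².
CH₄: 0.036 × (√1949 − √760) = 0.036 × (44.1475 − 27.5681) = 0.036 × 16.5794 = 0.5969 W/m².
HCFC-22: Δ = 222 − 2 = 220 ppt = 0.220 ppb; ΔF = 0.21 × 0.220 = 0.0462 W/m².
Total ΔF = 1.3195 + 0.5969 + 0.0462 = 1.9626 W/m².

ΔF = 1.96 W/m²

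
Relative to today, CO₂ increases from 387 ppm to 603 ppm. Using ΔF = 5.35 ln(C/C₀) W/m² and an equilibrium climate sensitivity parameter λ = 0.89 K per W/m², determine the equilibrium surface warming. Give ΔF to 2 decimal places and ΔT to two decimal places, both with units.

ΔF = 2.37 W/m²; ΔT = 2.11 K

CO₂: 5.35 × ln(603/387) = 5.35 × ln(1.55814) = 5.35 × 0.44349 = 2.3727 W/m².
ΔT = λ ΔF = 0.89 × 2.37 = 2.1093 K.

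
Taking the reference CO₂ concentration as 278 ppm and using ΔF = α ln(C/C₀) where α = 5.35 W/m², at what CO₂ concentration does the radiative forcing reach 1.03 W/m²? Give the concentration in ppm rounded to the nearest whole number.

Set 5.35 ln(C/278) = 1.03, so ln(C/278) = 1.03/5.35 = 0.19252.
Then C/278 = e^0.19252 = 1.21230, giving C = 278 × 1.21230 = 337.02 ppm.

C ≈ 337 ppm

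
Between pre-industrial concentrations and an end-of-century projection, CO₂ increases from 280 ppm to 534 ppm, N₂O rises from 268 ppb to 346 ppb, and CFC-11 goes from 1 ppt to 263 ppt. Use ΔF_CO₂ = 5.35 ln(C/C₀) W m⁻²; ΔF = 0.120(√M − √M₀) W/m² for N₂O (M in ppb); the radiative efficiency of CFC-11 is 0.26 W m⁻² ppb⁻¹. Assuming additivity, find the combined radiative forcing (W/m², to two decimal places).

CO₂: 5.35 × ln(534/280) = 5.35 × ln(1.90714) = 5.35 × 0.64560 = 3.4540 W/m².
N₂O: 0.120 × (√346 − √268) = 0.120 × (18.6011 − 16.3707) = 0.120 × 2.2304 = 0.2676 W/m².
CFC-11: Δ = 263 − 1 = 262 ppt = 0.262 ppb; ΔF = 0.26 × 0.262 = 0.0681 W/m².
Total ΔF = 3.4540 + 0.2676 + 0.0681 = 3.7897 W/m².

ΔF = 3.79 W/m²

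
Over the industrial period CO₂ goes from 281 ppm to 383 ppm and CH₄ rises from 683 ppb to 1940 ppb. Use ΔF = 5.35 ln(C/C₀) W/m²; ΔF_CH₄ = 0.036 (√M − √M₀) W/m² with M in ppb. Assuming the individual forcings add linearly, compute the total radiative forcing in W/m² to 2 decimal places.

ΔF = 2.30 W/m²

CO₂: 5.35 × ln(383/281) = 5.35 × ln(1.36299) = 5.35 × 0.30968 = 1.6568 W/m².
CH₄: 0.036 × (√1940 − √683) = 0.036 × (44.0454 − 26.1343) = 0.036 × 17.9111 = 0.6448 W/m².
Total ΔF = 1.6568 + 0.6448 = 2.3016 W/m².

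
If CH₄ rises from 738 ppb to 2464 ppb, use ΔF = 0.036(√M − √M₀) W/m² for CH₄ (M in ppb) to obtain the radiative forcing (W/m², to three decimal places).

CH₄: 0.036 × (√2464 − √738) = 0.036 × (49.6387 − 27.1662) = 0.036 × 22.4725 = 0.8090 W/m².

ΔF = 0.809 W/m²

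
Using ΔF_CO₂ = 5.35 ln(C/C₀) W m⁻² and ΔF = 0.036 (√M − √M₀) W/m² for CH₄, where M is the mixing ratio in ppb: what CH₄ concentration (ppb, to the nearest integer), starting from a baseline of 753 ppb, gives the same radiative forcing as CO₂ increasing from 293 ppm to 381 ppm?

M ≈ 4418 ppb

CO₂ forcing: 5.35 × ln(381/293) = 5.35 × 0.262627 = 1.40505 W/m².
Set 0.036(√M − √753) = 1.40505: √M = 1.40505/0.036 + √753 = 39.0292 + 27.4408 = 66.4700.
M = (66.4700)² = 4418.26 ppb.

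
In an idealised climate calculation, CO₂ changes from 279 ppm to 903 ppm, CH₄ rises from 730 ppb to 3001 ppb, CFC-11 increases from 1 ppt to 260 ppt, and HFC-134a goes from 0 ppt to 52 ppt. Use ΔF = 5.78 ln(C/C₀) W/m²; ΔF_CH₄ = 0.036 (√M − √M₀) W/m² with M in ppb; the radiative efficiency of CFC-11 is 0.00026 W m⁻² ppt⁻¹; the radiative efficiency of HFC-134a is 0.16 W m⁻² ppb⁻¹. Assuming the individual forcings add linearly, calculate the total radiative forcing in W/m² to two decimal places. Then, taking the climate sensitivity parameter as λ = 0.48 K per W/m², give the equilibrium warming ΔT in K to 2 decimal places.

CO₂: 5.78 × ln(903/279) = 5.78 × ln(3.23656) = 5.78 × 1.17451 = 6.7887 W/m².
CH₄: 0.036 × (√3001 − √730) = 0.036 × (54.7814 − 27.0185) = 0.036 × 27.7629 = 0.9995 W/m².
CFC-11: ΔF = 0.00026 × (260 − 1) = 0.00026 × 259 = 0.0673 W/m².
HFC-134a: Δ = 52 − 0 = 52 ppt = 0.052 ppb; ΔF = 0.16 × 0.052 = 0.0083 W/m².
Total ΔF = 6.7887 + 0.9995 + 0.0673 + 0.0083 = 7.8638 W/m².
ΔT = λ ΔF = 0.48 × 7.86 = 3.7728 K.

ΔF = 7.86 W/m²; ΔT = 3.77 K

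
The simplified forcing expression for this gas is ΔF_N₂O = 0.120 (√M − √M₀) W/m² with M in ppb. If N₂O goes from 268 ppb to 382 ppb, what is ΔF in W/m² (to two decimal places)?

N₂O: 0.120 × (√382 − √268) = 0.120 × (19.5448 − 16.3707) = 0.120 × 3.1741 = 0.3809 W/m².

ΔF = 0.38 W/m²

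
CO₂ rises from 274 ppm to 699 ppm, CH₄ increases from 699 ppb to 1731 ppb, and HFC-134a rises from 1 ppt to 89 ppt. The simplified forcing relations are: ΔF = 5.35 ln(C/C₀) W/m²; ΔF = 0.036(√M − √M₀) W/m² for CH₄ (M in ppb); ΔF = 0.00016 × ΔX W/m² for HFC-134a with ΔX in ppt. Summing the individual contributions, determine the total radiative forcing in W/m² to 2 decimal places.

CO₂: 5.35 × ln(699/274) = 5.35 × ln(2.55109) = 5.35 × 0.93652 = 5.0104 W/m².
CH₄: 0.036 × (√1731 − √699) = 0.036 × (41.6053 − 26.4386) = 0.036 × 15.1667 = 0.5460 W/m².
HFC-134a: ΔF = 0.00016 × (89 − 1) = 0.00016 × 88 = 0.0141 W/m².
Total ΔF = 5.0104 + 0.5460 + 0.0141 = 5.5705 W/m².

ΔF = 5.57 W/m²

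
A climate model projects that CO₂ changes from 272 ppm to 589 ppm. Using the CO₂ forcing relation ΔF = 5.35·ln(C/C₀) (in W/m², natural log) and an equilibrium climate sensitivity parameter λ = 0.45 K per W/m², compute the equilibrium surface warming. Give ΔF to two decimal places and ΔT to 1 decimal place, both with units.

CO₂: 5.35 × ln(589/272) = 5.35 × ln(2.16544) = 5.35 × 0.77262 = 4.1335 W/m².
ΔT = λ ΔF = 0.45 × 4.13 = 1.8585 K.

ΔF = 4.13 W/m²; ΔT = 1.9 K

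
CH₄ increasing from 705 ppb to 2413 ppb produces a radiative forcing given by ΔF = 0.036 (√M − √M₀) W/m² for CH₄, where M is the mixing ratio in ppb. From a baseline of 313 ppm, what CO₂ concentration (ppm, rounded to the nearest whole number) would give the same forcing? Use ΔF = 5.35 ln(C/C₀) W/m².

C ≈ 364 ppm

CH₄ forcing: 0.036 × (√2413 − √705) = 0.036 × (49.1223 − 26.5518) = 0.036 × 22.5705 = 0.81254 W/m².
Set 5.35 ln(C/313) = 0.81254: ln(C/313) = 0.81254/5.35 = 0.15188, so C = 313 × e^0.15188 = 313 × 1.16402 = 364.34 ppm.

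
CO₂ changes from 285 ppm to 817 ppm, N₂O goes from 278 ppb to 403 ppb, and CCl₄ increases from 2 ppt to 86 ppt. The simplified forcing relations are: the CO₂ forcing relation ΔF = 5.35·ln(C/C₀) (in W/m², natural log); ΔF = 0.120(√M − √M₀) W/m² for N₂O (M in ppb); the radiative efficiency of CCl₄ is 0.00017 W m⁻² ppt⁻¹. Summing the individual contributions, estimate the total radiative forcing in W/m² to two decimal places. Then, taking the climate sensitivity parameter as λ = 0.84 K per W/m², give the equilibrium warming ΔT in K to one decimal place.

CO₂: 5.35 × ln(817/285) = 5.35 × ln(2.86667) = 5.35 × 1.05315 = 5.6344 W/m².
N₂O: 0.120 × (√403 − √278) = 0.120 × (20.0749 − 16.6733) = 0.120 × 3.4016 = 0.4082 W/m².
CCl₄: ΔF = 0.00017 × (86 − 2) = 0.00017 × 84 = 0.0143 W/m².
Total ΔF = 5.6344 + 0.4082 + 0.0143 = 6.0569 W/m².
ΔT = λ ΔF = 0.84 × 6.06 = 5.0904 K.

ΔF = 6.06 W/m²; ΔT = 5.1 K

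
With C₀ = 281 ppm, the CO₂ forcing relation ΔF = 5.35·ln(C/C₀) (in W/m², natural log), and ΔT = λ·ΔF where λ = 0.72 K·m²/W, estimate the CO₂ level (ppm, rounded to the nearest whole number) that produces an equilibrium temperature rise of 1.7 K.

Required forcing: ΔF = ΔT/λ = 1.7/0.72 = 2.3611 W/m².
Then ln(C/281) = ΔF/5.35 = 2.3611/5.35 = 0.44133.
So C = 281 × e^0.44133 = 281 × 1.55477 = 436.89 ppm.

C ≈ 437 ppm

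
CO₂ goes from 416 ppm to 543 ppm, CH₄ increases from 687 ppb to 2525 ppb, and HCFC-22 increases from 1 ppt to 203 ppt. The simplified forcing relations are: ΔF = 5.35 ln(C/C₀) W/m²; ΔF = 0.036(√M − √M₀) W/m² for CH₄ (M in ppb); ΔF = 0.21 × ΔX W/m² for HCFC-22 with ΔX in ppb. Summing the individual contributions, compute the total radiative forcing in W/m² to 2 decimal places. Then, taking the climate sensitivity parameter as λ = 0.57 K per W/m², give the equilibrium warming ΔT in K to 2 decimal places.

ΔF = 2.33 W/m²; ΔT = 1.33 K

CO₂: 5.35 × ln(543/416) = 5.35 × ln(1.30529) = 5.35 × 0.26643 = 1.4254 W/m².
CH₄: 0.036 × (√2525 − √687) = 0.036 × (50.2494 − 26.2107) = 0.036 × 24.0387 = 0.8654 W/m².
HCFC-22: Δ = 203 − 1 = 202 ppt = 0.202 ppb; ΔF = 0.21 × 0.202 = 0.0424 W/m².
Total ΔF = 1.4254 + 0.8654 + 0.0424 = 2.3332 W/m².
ΔT = λ ΔF = 0.57 × 2.33 = 1.3281 K.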